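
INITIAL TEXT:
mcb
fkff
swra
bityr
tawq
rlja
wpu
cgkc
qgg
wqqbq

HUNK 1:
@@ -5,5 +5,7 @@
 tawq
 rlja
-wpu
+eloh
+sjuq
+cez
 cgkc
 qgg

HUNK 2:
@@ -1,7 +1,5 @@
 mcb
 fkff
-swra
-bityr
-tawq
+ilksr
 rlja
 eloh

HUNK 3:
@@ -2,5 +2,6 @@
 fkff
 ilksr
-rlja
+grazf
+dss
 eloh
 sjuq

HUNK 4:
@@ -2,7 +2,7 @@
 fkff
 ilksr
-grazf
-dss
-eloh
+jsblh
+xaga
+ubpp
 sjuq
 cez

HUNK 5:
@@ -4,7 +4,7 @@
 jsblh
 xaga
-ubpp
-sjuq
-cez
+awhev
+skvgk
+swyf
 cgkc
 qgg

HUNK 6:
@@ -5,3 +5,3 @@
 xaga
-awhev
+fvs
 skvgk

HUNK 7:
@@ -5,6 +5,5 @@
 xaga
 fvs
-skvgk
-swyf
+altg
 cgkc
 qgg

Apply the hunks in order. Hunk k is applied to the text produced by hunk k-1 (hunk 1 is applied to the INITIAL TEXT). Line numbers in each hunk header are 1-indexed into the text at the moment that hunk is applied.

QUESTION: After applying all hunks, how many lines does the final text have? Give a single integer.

Answer: 10

Derivation:
Hunk 1: at line 5 remove [wpu] add [eloh,sjuq,cez] -> 12 lines: mcb fkff swra bityr tawq rlja eloh sjuq cez cgkc qgg wqqbq
Hunk 2: at line 1 remove [swra,bityr,tawq] add [ilksr] -> 10 lines: mcb fkff ilksr rlja eloh sjuq cez cgkc qgg wqqbq
Hunk 3: at line 2 remove [rlja] add [grazf,dss] -> 11 lines: mcb fkff ilksr grazf dss eloh sjuq cez cgkc qgg wqqbq
Hunk 4: at line 2 remove [grazf,dss,eloh] add [jsblh,xaga,ubpp] -> 11 lines: mcb fkff ilksr jsblh xaga ubpp sjuq cez cgkc qgg wqqbq
Hunk 5: at line 4 remove [ubpp,sjuq,cez] add [awhev,skvgk,swyf] -> 11 lines: mcb fkff ilksr jsblh xaga awhev skvgk swyf cgkc qgg wqqbq
Hunk 6: at line 5 remove [awhev] add [fvs] -> 11 lines: mcb fkff ilksr jsblh xaga fvs skvgk swyf cgkc qgg wqqbq
Hunk 7: at line 5 remove [skvgk,swyf] add [altg] -> 10 lines: mcb fkff ilksr jsblh xaga fvs altg cgkc qgg wqqbq
Final line count: 10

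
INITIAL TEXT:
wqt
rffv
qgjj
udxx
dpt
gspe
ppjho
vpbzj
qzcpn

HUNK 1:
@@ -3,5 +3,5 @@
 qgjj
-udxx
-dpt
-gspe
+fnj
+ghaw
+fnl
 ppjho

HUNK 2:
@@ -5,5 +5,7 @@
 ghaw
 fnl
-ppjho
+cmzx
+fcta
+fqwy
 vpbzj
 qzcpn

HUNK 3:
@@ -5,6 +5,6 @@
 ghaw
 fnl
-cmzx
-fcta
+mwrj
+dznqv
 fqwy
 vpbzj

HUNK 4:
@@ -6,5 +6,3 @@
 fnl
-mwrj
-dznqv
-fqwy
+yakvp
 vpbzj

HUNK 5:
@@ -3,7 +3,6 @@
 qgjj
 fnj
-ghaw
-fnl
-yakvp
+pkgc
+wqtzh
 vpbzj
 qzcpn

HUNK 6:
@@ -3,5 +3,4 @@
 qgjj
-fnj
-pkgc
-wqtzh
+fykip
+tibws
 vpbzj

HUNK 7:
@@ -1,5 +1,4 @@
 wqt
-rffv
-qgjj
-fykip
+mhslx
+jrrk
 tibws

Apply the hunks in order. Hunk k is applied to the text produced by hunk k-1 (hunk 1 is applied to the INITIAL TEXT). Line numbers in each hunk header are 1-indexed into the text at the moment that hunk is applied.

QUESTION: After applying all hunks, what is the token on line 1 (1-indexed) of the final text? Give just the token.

Answer: wqt

Derivation:
Hunk 1: at line 3 remove [udxx,dpt,gspe] add [fnj,ghaw,fnl] -> 9 lines: wqt rffv qgjj fnj ghaw fnl ppjho vpbzj qzcpn
Hunk 2: at line 5 remove [ppjho] add [cmzx,fcta,fqwy] -> 11 lines: wqt rffv qgjj fnj ghaw fnl cmzx fcta fqwy vpbzj qzcpn
Hunk 3: at line 5 remove [cmzx,fcta] add [mwrj,dznqv] -> 11 lines: wqt rffv qgjj fnj ghaw fnl mwrj dznqv fqwy vpbzj qzcpn
Hunk 4: at line 6 remove [mwrj,dznqv,fqwy] add [yakvp] -> 9 lines: wqt rffv qgjj fnj ghaw fnl yakvp vpbzj qzcpn
Hunk 5: at line 3 remove [ghaw,fnl,yakvp] add [pkgc,wqtzh] -> 8 lines: wqt rffv qgjj fnj pkgc wqtzh vpbzj qzcpn
Hunk 6: at line 3 remove [fnj,pkgc,wqtzh] add [fykip,tibws] -> 7 lines: wqt rffv qgjj fykip tibws vpbzj qzcpn
Hunk 7: at line 1 remove [rffv,qgjj,fykip] add [mhslx,jrrk] -> 6 lines: wqt mhslx jrrk tibws vpbzj qzcpn
Final line 1: wqt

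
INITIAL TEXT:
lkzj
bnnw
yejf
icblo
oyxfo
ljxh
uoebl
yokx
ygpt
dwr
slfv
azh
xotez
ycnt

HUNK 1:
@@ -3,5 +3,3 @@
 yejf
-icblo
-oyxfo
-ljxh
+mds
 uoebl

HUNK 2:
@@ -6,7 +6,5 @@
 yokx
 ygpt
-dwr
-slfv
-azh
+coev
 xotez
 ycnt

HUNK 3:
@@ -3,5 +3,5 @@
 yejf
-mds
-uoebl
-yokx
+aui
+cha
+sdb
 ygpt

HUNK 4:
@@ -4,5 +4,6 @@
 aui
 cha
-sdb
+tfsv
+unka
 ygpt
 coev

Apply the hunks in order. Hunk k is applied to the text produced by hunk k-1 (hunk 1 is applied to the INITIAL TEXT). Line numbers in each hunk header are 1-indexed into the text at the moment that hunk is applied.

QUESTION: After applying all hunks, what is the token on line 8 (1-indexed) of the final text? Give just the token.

Answer: ygpt

Derivation:
Hunk 1: at line 3 remove [icblo,oyxfo,ljxh] add [mds] -> 12 lines: lkzj bnnw yejf mds uoebl yokx ygpt dwr slfv azh xotez ycnt
Hunk 2: at line 6 remove [dwr,slfv,azh] add [coev] -> 10 lines: lkzj bnnw yejf mds uoebl yokx ygpt coev xotez ycnt
Hunk 3: at line 3 remove [mds,uoebl,yokx] add [aui,cha,sdb] -> 10 lines: lkzj bnnw yejf aui cha sdb ygpt coev xotez ycnt
Hunk 4: at line 4 remove [sdb] add [tfsv,unka] -> 11 lines: lkzj bnnw yejf aui cha tfsv unka ygpt coev xotez ycnt
Final line 8: ygpt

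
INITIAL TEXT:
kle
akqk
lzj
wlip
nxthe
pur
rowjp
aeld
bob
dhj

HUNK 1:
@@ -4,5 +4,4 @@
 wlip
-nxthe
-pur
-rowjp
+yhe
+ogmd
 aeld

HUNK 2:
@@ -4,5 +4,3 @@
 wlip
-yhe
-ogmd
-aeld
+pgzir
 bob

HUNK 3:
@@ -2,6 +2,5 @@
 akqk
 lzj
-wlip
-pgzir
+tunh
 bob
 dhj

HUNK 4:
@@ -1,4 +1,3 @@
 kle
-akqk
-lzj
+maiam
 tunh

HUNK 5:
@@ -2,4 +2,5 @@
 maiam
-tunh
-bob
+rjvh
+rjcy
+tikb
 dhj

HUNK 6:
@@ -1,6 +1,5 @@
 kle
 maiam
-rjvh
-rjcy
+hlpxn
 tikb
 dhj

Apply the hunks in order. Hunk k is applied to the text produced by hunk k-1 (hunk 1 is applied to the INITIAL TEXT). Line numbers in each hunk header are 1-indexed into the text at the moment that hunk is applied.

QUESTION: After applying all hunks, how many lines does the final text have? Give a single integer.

Answer: 5

Derivation:
Hunk 1: at line 4 remove [nxthe,pur,rowjp] add [yhe,ogmd] -> 9 lines: kle akqk lzj wlip yhe ogmd aeld bob dhj
Hunk 2: at line 4 remove [yhe,ogmd,aeld] add [pgzir] -> 7 lines: kle akqk lzj wlip pgzir bob dhj
Hunk 3: at line 2 remove [wlip,pgzir] add [tunh] -> 6 lines: kle akqk lzj tunh bob dhj
Hunk 4: at line 1 remove [akqk,lzj] add [maiam] -> 5 lines: kle maiam tunh bob dhj
Hunk 5: at line 2 remove [tunh,bob] add [rjvh,rjcy,tikb] -> 6 lines: kle maiam rjvh rjcy tikb dhj
Hunk 6: at line 1 remove [rjvh,rjcy] add [hlpxn] -> 5 lines: kle maiam hlpxn tikb dhj
Final line count: 5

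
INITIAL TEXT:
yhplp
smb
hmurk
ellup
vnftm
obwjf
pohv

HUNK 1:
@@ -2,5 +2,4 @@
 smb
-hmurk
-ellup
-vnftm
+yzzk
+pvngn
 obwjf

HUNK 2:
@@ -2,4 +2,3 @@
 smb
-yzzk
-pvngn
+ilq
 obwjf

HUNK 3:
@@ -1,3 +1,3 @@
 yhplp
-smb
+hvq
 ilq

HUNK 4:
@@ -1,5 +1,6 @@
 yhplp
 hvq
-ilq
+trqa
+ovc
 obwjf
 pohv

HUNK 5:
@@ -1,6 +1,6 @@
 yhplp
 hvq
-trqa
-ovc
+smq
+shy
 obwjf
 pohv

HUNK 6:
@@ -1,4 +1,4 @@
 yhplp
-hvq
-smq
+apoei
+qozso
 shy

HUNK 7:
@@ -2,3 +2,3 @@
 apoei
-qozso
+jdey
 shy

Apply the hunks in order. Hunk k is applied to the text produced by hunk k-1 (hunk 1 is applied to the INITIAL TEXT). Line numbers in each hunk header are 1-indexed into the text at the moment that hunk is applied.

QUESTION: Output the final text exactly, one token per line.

Hunk 1: at line 2 remove [hmurk,ellup,vnftm] add [yzzk,pvngn] -> 6 lines: yhplp smb yzzk pvngn obwjf pohv
Hunk 2: at line 2 remove [yzzk,pvngn] add [ilq] -> 5 lines: yhplp smb ilq obwjf pohv
Hunk 3: at line 1 remove [smb] add [hvq] -> 5 lines: yhplp hvq ilq obwjf pohv
Hunk 4: at line 1 remove [ilq] add [trqa,ovc] -> 6 lines: yhplp hvq trqa ovc obwjf pohv
Hunk 5: at line 1 remove [trqa,ovc] add [smq,shy] -> 6 lines: yhplp hvq smq shy obwjf pohv
Hunk 6: at line 1 remove [hvq,smq] add [apoei,qozso] -> 6 lines: yhplp apoei qozso shy obwjf pohv
Hunk 7: at line 2 remove [qozso] add [jdey] -> 6 lines: yhplp apoei jdey shy obwjf pohv

Answer: yhplp
apoei
jdey
shy
obwjf
pohv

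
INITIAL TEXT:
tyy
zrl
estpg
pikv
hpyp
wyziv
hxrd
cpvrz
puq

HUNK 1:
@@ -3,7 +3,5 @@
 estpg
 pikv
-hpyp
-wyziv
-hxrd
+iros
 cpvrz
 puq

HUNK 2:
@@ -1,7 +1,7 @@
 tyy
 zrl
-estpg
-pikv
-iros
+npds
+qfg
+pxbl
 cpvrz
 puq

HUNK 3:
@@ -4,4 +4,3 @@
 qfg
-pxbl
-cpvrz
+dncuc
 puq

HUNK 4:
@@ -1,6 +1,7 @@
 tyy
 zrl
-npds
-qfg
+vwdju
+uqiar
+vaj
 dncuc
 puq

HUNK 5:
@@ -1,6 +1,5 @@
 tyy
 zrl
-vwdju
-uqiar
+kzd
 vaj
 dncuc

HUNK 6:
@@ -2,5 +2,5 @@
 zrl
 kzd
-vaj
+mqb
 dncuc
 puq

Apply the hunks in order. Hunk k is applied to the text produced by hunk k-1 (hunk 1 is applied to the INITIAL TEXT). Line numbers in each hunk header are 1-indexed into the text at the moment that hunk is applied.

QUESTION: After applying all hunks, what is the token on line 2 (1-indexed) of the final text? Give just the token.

Hunk 1: at line 3 remove [hpyp,wyziv,hxrd] add [iros] -> 7 lines: tyy zrl estpg pikv iros cpvrz puq
Hunk 2: at line 1 remove [estpg,pikv,iros] add [npds,qfg,pxbl] -> 7 lines: tyy zrl npds qfg pxbl cpvrz puq
Hunk 3: at line 4 remove [pxbl,cpvrz] add [dncuc] -> 6 lines: tyy zrl npds qfg dncuc puq
Hunk 4: at line 1 remove [npds,qfg] add [vwdju,uqiar,vaj] -> 7 lines: tyy zrl vwdju uqiar vaj dncuc puq
Hunk 5: at line 1 remove [vwdju,uqiar] add [kzd] -> 6 lines: tyy zrl kzd vaj dncuc puq
Hunk 6: at line 2 remove [vaj] add [mqb] -> 6 lines: tyy zrl kzd mqb dncuc puq
Final line 2: zrl

Answer: zrl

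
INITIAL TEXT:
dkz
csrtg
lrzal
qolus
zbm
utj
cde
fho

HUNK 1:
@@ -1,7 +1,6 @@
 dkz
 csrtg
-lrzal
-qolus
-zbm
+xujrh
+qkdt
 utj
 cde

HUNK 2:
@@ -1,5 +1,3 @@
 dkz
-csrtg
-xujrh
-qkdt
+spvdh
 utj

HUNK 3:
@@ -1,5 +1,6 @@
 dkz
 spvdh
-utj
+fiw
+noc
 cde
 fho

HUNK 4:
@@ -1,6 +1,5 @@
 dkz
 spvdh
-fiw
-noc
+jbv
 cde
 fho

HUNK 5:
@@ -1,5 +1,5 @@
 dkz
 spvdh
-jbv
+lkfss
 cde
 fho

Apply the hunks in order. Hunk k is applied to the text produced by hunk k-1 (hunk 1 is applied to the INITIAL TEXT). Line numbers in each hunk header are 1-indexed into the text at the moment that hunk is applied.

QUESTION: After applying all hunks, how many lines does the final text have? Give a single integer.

Answer: 5

Derivation:
Hunk 1: at line 1 remove [lrzal,qolus,zbm] add [xujrh,qkdt] -> 7 lines: dkz csrtg xujrh qkdt utj cde fho
Hunk 2: at line 1 remove [csrtg,xujrh,qkdt] add [spvdh] -> 5 lines: dkz spvdh utj cde fho
Hunk 3: at line 1 remove [utj] add [fiw,noc] -> 6 lines: dkz spvdh fiw noc cde fho
Hunk 4: at line 1 remove [fiw,noc] add [jbv] -> 5 lines: dkz spvdh jbv cde fho
Hunk 5: at line 1 remove [jbv] add [lkfss] -> 5 lines: dkz spvdh lkfss cde fho
Final line count: 5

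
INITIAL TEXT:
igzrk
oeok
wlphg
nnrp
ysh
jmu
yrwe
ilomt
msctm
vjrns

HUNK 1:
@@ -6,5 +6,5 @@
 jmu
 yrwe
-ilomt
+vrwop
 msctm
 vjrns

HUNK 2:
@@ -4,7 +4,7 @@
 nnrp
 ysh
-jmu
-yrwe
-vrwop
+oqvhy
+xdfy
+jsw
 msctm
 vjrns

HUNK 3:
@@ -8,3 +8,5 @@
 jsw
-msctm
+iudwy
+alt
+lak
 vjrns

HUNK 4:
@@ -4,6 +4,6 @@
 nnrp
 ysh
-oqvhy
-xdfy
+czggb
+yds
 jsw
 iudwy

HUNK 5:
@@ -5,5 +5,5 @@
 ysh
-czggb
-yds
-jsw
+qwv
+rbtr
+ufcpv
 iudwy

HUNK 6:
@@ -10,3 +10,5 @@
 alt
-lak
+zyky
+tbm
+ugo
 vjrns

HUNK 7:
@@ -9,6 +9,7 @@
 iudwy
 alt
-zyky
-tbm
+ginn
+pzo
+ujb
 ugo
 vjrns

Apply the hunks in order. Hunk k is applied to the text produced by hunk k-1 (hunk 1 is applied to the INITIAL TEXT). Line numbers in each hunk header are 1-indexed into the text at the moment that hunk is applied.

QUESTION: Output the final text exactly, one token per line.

Hunk 1: at line 6 remove [ilomt] add [vrwop] -> 10 lines: igzrk oeok wlphg nnrp ysh jmu yrwe vrwop msctm vjrns
Hunk 2: at line 4 remove [jmu,yrwe,vrwop] add [oqvhy,xdfy,jsw] -> 10 lines: igzrk oeok wlphg nnrp ysh oqvhy xdfy jsw msctm vjrns
Hunk 3: at line 8 remove [msctm] add [iudwy,alt,lak] -> 12 lines: igzrk oeok wlphg nnrp ysh oqvhy xdfy jsw iudwy alt lak vjrns
Hunk 4: at line 4 remove [oqvhy,xdfy] add [czggb,yds] -> 12 lines: igzrk oeok wlphg nnrp ysh czggb yds jsw iudwy alt lak vjrns
Hunk 5: at line 5 remove [czggb,yds,jsw] add [qwv,rbtr,ufcpv] -> 12 lines: igzrk oeok wlphg nnrp ysh qwv rbtr ufcpv iudwy alt lak vjrns
Hunk 6: at line 10 remove [lak] add [zyky,tbm,ugo] -> 14 lines: igzrk oeok wlphg nnrp ysh qwv rbtr ufcpv iudwy alt zyky tbm ugo vjrns
Hunk 7: at line 9 remove [zyky,tbm] add [ginn,pzo,ujb] -> 15 lines: igzrk oeok wlphg nnrp ysh qwv rbtr ufcpv iudwy alt ginn pzo ujb ugo vjrns

Answer: igzrk
oeok
wlphg
nnrp
ysh
qwv
rbtr
ufcpv
iudwy
alt
ginn
pzo
ujb
ugo
vjrns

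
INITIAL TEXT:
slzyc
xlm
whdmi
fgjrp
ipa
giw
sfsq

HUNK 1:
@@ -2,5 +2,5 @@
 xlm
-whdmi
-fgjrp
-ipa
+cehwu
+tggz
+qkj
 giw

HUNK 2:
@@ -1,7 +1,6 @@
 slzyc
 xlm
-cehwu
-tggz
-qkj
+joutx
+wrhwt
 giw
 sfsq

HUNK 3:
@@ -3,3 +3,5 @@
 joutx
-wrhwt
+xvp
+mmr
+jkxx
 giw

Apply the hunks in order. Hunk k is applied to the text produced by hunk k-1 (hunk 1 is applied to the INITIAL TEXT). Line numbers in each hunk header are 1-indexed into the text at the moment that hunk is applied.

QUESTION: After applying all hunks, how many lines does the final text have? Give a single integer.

Answer: 8

Derivation:
Hunk 1: at line 2 remove [whdmi,fgjrp,ipa] add [cehwu,tggz,qkj] -> 7 lines: slzyc xlm cehwu tggz qkj giw sfsq
Hunk 2: at line 1 remove [cehwu,tggz,qkj] add [joutx,wrhwt] -> 6 lines: slzyc xlm joutx wrhwt giw sfsq
Hunk 3: at line 3 remove [wrhwt] add [xvp,mmr,jkxx] -> 8 lines: slzyc xlm joutx xvp mmr jkxx giw sfsq
Final line count: 8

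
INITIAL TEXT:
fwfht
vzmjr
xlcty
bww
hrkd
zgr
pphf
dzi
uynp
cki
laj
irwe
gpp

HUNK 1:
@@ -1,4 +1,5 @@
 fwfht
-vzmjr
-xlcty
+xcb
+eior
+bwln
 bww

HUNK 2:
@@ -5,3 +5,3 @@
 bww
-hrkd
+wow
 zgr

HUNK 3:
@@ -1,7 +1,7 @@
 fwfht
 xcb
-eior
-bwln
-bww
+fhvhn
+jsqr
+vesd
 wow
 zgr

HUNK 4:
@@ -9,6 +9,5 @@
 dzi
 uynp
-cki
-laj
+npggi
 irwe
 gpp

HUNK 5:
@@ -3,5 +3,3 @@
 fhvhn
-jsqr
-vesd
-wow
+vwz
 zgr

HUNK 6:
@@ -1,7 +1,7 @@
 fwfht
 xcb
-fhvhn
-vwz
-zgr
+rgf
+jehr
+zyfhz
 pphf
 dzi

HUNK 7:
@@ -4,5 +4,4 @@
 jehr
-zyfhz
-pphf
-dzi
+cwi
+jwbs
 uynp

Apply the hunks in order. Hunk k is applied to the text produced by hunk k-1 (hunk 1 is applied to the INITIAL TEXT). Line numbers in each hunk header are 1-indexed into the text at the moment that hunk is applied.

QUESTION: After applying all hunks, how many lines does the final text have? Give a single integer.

Answer: 10

Derivation:
Hunk 1: at line 1 remove [vzmjr,xlcty] add [xcb,eior,bwln] -> 14 lines: fwfht xcb eior bwln bww hrkd zgr pphf dzi uynp cki laj irwe gpp
Hunk 2: at line 5 remove [hrkd] add [wow] -> 14 lines: fwfht xcb eior bwln bww wow zgr pphf dzi uynp cki laj irwe gpp
Hunk 3: at line 1 remove [eior,bwln,bww] add [fhvhn,jsqr,vesd] -> 14 lines: fwfht xcb fhvhn jsqr vesd wow zgr pphf dzi uynp cki laj irwe gpp
Hunk 4: at line 9 remove [cki,laj] add [npggi] -> 13 lines: fwfht xcb fhvhn jsqr vesd wow zgr pphf dzi uynp npggi irwe gpp
Hunk 5: at line 3 remove [jsqr,vesd,wow] add [vwz] -> 11 lines: fwfht xcb fhvhn vwz zgr pphf dzi uynp npggi irwe gpp
Hunk 6: at line 1 remove [fhvhn,vwz,zgr] add [rgf,jehr,zyfhz] -> 11 lines: fwfht xcb rgf jehr zyfhz pphf dzi uynp npggi irwe gpp
Hunk 7: at line 4 remove [zyfhz,pphf,dzi] add [cwi,jwbs] -> 10 lines: fwfht xcb rgf jehr cwi jwbs uynp npggi irwe gpp
Final line count: 10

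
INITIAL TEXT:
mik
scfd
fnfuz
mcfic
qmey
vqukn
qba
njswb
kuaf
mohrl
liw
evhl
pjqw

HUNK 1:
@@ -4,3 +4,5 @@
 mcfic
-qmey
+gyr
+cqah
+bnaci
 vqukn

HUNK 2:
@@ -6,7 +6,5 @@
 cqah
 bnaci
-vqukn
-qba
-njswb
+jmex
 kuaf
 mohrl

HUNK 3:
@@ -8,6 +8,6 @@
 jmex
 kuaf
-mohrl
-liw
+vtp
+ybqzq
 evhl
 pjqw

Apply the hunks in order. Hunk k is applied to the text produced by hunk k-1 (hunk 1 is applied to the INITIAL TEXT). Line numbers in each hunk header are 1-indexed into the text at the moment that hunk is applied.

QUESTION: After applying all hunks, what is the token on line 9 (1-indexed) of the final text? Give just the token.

Answer: kuaf

Derivation:
Hunk 1: at line 4 remove [qmey] add [gyr,cqah,bnaci] -> 15 lines: mik scfd fnfuz mcfic gyr cqah bnaci vqukn qba njswb kuaf mohrl liw evhl pjqw
Hunk 2: at line 6 remove [vqukn,qba,njswb] add [jmex] -> 13 lines: mik scfd fnfuz mcfic gyr cqah bnaci jmex kuaf mohrl liw evhl pjqw
Hunk 3: at line 8 remove [mohrl,liw] add [vtp,ybqzq] -> 13 lines: mik scfd fnfuz mcfic gyr cqah bnaci jmex kuaf vtp ybqzq evhl pjqw
Final line 9: kuaf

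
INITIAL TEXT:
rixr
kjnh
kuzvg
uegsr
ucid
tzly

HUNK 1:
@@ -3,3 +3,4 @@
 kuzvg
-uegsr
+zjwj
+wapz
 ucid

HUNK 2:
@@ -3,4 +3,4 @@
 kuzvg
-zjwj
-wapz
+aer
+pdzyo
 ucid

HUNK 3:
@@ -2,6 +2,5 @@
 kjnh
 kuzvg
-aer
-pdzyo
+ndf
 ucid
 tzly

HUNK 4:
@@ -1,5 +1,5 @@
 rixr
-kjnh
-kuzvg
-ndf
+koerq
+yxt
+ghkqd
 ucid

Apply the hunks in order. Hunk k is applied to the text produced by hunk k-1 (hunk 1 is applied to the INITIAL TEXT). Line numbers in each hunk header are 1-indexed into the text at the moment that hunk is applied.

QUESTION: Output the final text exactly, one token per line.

Hunk 1: at line 3 remove [uegsr] add [zjwj,wapz] -> 7 lines: rixr kjnh kuzvg zjwj wapz ucid tzly
Hunk 2: at line 3 remove [zjwj,wapz] add [aer,pdzyo] -> 7 lines: rixr kjnh kuzvg aer pdzyo ucid tzly
Hunk 3: at line 2 remove [aer,pdzyo] add [ndf] -> 6 lines: rixr kjnh kuzvg ndf ucid tzly
Hunk 4: at line 1 remove [kjnh,kuzvg,ndf] add [koerq,yxt,ghkqd] -> 6 lines: rixr koerq yxt ghkqd ucid tzly

Answer: rixr
koerq
yxt
ghkqd
ucid
tzly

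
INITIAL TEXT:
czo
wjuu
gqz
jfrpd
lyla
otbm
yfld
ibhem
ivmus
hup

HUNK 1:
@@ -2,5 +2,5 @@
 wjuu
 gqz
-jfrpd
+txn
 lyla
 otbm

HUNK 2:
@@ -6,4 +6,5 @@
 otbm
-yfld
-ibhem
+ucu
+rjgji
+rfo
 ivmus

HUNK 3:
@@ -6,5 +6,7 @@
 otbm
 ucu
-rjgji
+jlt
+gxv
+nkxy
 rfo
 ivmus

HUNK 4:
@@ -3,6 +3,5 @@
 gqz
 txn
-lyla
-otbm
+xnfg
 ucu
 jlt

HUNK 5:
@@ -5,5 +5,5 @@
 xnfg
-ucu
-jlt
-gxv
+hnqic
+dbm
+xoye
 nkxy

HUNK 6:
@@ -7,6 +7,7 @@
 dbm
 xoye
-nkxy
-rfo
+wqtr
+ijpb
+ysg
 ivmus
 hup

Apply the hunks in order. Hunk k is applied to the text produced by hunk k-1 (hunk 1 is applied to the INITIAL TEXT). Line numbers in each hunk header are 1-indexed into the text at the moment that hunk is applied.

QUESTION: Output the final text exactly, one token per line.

Answer: czo
wjuu
gqz
txn
xnfg
hnqic
dbm
xoye
wqtr
ijpb
ysg
ivmus
hup

Derivation:
Hunk 1: at line 2 remove [jfrpd] add [txn] -> 10 lines: czo wjuu gqz txn lyla otbm yfld ibhem ivmus hup
Hunk 2: at line 6 remove [yfld,ibhem] add [ucu,rjgji,rfo] -> 11 lines: czo wjuu gqz txn lyla otbm ucu rjgji rfo ivmus hup
Hunk 3: at line 6 remove [rjgji] add [jlt,gxv,nkxy] -> 13 lines: czo wjuu gqz txn lyla otbm ucu jlt gxv nkxy rfo ivmus hup
Hunk 4: at line 3 remove [lyla,otbm] add [xnfg] -> 12 lines: czo wjuu gqz txn xnfg ucu jlt gxv nkxy rfo ivmus hup
Hunk 5: at line 5 remove [ucu,jlt,gxv] add [hnqic,dbm,xoye] -> 12 lines: czo wjuu gqz txn xnfg hnqic dbm xoye nkxy rfo ivmus hup
Hunk 6: at line 7 remove [nkxy,rfo] add [wqtr,ijpb,ysg] -> 13 lines: czo wjuu gqz txn xnfg hnqic dbm xoye wqtr ijpb ysg ivmus hup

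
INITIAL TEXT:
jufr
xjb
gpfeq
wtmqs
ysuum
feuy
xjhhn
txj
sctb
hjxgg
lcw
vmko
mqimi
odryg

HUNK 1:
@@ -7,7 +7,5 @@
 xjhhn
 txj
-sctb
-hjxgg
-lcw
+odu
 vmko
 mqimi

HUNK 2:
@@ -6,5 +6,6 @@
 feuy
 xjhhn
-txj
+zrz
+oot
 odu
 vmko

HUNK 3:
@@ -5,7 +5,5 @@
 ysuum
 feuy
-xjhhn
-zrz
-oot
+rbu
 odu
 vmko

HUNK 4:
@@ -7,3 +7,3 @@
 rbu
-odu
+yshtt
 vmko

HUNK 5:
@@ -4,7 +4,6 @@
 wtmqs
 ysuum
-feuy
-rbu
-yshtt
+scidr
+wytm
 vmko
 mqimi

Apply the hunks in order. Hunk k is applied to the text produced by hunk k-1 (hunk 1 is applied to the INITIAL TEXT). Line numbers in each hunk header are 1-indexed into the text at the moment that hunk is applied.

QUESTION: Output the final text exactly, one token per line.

Answer: jufr
xjb
gpfeq
wtmqs
ysuum
scidr
wytm
vmko
mqimi
odryg

Derivation:
Hunk 1: at line 7 remove [sctb,hjxgg,lcw] add [odu] -> 12 lines: jufr xjb gpfeq wtmqs ysuum feuy xjhhn txj odu vmko mqimi odryg
Hunk 2: at line 6 remove [txj] add [zrz,oot] -> 13 lines: jufr xjb gpfeq wtmqs ysuum feuy xjhhn zrz oot odu vmko mqimi odryg
Hunk 3: at line 5 remove [xjhhn,zrz,oot] add [rbu] -> 11 lines: jufr xjb gpfeq wtmqs ysuum feuy rbu odu vmko mqimi odryg
Hunk 4: at line 7 remove [odu] add [yshtt] -> 11 lines: jufr xjb gpfeq wtmqs ysuum feuy rbu yshtt vmko mqimi odryg
Hunk 5: at line 4 remove [feuy,rbu,yshtt] add [scidr,wytm] -> 10 lines: jufr xjb gpfeq wtmqs ysuum scidr wytm vmko mqimi odryg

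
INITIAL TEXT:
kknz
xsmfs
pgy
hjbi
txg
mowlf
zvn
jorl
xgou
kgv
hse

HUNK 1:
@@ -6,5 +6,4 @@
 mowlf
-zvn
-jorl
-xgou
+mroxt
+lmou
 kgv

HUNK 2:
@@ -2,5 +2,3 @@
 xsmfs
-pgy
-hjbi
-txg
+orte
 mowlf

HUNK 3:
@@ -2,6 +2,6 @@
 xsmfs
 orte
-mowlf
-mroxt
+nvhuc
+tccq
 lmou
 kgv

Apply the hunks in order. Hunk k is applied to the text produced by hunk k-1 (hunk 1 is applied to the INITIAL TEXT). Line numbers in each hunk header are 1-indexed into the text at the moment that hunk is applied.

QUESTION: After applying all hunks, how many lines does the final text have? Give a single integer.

Hunk 1: at line 6 remove [zvn,jorl,xgou] add [mroxt,lmou] -> 10 lines: kknz xsmfs pgy hjbi txg mowlf mroxt lmou kgv hse
Hunk 2: at line 2 remove [pgy,hjbi,txg] add [orte] -> 8 lines: kknz xsmfs orte mowlf mroxt lmou kgv hse
Hunk 3: at line 2 remove [mowlf,mroxt] add [nvhuc,tccq] -> 8 lines: kknz xsmfs orte nvhuc tccq lmou kgv hse
Final line count: 8

Answer: 8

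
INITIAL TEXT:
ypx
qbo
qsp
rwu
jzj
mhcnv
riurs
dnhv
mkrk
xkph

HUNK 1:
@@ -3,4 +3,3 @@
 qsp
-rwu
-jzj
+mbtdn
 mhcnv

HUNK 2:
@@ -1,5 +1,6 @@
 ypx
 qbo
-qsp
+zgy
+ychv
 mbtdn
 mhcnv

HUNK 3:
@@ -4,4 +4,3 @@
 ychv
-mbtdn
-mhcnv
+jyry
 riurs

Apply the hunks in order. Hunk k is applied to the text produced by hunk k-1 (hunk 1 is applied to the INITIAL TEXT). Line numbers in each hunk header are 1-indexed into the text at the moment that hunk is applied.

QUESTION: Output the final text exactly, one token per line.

Hunk 1: at line 3 remove [rwu,jzj] add [mbtdn] -> 9 lines: ypx qbo qsp mbtdn mhcnv riurs dnhv mkrk xkph
Hunk 2: at line 1 remove [qsp] add [zgy,ychv] -> 10 lines: ypx qbo zgy ychv mbtdn mhcnv riurs dnhv mkrk xkph
Hunk 3: at line 4 remove [mbtdn,mhcnv] add [jyry] -> 9 lines: ypx qbo zgy ychv jyry riurs dnhv mkrk xkph

Answer: ypx
qbo
zgy
ychv
jyry
riurs
dnhv
mkrk
xkph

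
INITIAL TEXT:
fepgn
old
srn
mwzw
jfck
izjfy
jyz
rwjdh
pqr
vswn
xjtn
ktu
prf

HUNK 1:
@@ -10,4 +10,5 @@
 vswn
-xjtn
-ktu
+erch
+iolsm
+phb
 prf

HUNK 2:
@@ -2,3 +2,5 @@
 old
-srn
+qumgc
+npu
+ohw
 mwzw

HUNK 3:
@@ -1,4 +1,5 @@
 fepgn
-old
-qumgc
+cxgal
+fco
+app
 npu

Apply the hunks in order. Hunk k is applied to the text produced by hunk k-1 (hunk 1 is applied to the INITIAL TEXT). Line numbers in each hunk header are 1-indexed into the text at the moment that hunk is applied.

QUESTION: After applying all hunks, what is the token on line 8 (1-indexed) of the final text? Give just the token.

Hunk 1: at line 10 remove [xjtn,ktu] add [erch,iolsm,phb] -> 14 lines: fepgn old srn mwzw jfck izjfy jyz rwjdh pqr vswn erch iolsm phb prf
Hunk 2: at line 2 remove [srn] add [qumgc,npu,ohw] -> 16 lines: fepgn old qumgc npu ohw mwzw jfck izjfy jyz rwjdh pqr vswn erch iolsm phb prf
Hunk 3: at line 1 remove [old,qumgc] add [cxgal,fco,app] -> 17 lines: fepgn cxgal fco app npu ohw mwzw jfck izjfy jyz rwjdh pqr vswn erch iolsm phb prf
Final line 8: jfck

Answer: jfck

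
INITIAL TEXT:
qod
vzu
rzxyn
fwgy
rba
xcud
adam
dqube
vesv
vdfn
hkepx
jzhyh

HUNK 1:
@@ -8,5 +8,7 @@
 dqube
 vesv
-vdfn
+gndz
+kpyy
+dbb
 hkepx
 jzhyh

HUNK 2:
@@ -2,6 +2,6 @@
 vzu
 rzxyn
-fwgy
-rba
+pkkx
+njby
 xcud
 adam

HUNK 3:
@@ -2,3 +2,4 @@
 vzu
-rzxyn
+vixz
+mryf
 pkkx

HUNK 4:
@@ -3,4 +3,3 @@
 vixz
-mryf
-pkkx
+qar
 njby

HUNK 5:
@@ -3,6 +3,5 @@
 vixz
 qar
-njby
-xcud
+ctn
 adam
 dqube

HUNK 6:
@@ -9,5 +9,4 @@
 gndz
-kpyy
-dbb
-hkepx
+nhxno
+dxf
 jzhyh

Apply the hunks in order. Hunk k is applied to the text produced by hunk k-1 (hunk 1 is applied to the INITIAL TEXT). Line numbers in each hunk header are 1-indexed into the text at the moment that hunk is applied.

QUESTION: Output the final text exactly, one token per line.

Answer: qod
vzu
vixz
qar
ctn
adam
dqube
vesv
gndz
nhxno
dxf
jzhyh

Derivation:
Hunk 1: at line 8 remove [vdfn] add [gndz,kpyy,dbb] -> 14 lines: qod vzu rzxyn fwgy rba xcud adam dqube vesv gndz kpyy dbb hkepx jzhyh
Hunk 2: at line 2 remove [fwgy,rba] add [pkkx,njby] -> 14 lines: qod vzu rzxyn pkkx njby xcud adam dqube vesv gndz kpyy dbb hkepx jzhyh
Hunk 3: at line 2 remove [rzxyn] add [vixz,mryf] -> 15 lines: qod vzu vixz mryf pkkx njby xcud adam dqube vesv gndz kpyy dbb hkepx jzhyh
Hunk 4: at line 3 remove [mryf,pkkx] add [qar] -> 14 lines: qod vzu vixz qar njby xcud adam dqube vesv gndz kpyy dbb hkepx jzhyh
Hunk 5: at line 3 remove [njby,xcud] add [ctn] -> 13 lines: qod vzu vixz qar ctn adam dqube vesv gndz kpyy dbb hkepx jzhyh
Hunk 6: at line 9 remove [kpyy,dbb,hkepx] add [nhxno,dxf] -> 12 lines: qod vzu vixz qar ctn adam dqube vesv gndz nhxno dxf jzhyh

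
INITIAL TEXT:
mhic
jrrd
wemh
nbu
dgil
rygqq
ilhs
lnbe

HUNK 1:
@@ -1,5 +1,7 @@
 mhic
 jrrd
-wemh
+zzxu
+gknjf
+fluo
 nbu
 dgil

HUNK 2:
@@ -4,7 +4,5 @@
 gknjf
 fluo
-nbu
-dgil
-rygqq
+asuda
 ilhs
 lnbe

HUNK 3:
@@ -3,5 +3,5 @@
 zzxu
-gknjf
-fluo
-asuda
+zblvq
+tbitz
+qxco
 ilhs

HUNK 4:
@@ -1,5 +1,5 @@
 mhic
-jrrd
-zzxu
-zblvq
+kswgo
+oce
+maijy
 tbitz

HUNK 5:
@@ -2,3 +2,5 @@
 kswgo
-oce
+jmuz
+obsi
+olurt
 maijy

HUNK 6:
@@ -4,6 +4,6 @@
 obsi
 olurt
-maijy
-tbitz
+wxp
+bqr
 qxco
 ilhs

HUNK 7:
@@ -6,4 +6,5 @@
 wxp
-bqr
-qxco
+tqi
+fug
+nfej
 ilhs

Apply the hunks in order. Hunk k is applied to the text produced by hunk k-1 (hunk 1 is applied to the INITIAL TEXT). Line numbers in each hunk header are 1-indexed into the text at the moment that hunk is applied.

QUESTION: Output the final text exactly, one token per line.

Answer: mhic
kswgo
jmuz
obsi
olurt
wxp
tqi
fug
nfej
ilhs
lnbe

Derivation:
Hunk 1: at line 1 remove [wemh] add [zzxu,gknjf,fluo] -> 10 lines: mhic jrrd zzxu gknjf fluo nbu dgil rygqq ilhs lnbe
Hunk 2: at line 4 remove [nbu,dgil,rygqq] add [asuda] -> 8 lines: mhic jrrd zzxu gknjf fluo asuda ilhs lnbe
Hunk 3: at line 3 remove [gknjf,fluo,asuda] add [zblvq,tbitz,qxco] -> 8 lines: mhic jrrd zzxu zblvq tbitz qxco ilhs lnbe
Hunk 4: at line 1 remove [jrrd,zzxu,zblvq] add [kswgo,oce,maijy] -> 8 lines: mhic kswgo oce maijy tbitz qxco ilhs lnbe
Hunk 5: at line 2 remove [oce] add [jmuz,obsi,olurt] -> 10 lines: mhic kswgo jmuz obsi olurt maijy tbitz qxco ilhs lnbe
Hunk 6: at line 4 remove [maijy,tbitz] add [wxp,bqr] -> 10 lines: mhic kswgo jmuz obsi olurt wxp bqr qxco ilhs lnbe
Hunk 7: at line 6 remove [bqr,qxco] add [tqi,fug,nfej] -> 11 lines: mhic kswgo jmuz obsi olurt wxp tqi fug nfej ilhs lnbe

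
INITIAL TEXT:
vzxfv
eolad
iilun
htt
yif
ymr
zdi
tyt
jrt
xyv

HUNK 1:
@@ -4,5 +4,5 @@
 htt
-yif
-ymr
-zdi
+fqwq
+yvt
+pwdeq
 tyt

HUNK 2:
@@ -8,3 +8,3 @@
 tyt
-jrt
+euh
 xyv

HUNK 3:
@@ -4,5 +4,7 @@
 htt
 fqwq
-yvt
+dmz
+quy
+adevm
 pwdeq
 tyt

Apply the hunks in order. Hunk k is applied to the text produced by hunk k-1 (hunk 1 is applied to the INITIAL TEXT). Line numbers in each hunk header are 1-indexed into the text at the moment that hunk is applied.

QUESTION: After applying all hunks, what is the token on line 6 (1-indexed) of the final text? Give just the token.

Hunk 1: at line 4 remove [yif,ymr,zdi] add [fqwq,yvt,pwdeq] -> 10 lines: vzxfv eolad iilun htt fqwq yvt pwdeq tyt jrt xyv
Hunk 2: at line 8 remove [jrt] add [euh] -> 10 lines: vzxfv eolad iilun htt fqwq yvt pwdeq tyt euh xyv
Hunk 3: at line 4 remove [yvt] add [dmz,quy,adevm] -> 12 lines: vzxfv eolad iilun htt fqwq dmz quy adevm pwdeq tyt euh xyv
Final line 6: dmz

Answer: dmz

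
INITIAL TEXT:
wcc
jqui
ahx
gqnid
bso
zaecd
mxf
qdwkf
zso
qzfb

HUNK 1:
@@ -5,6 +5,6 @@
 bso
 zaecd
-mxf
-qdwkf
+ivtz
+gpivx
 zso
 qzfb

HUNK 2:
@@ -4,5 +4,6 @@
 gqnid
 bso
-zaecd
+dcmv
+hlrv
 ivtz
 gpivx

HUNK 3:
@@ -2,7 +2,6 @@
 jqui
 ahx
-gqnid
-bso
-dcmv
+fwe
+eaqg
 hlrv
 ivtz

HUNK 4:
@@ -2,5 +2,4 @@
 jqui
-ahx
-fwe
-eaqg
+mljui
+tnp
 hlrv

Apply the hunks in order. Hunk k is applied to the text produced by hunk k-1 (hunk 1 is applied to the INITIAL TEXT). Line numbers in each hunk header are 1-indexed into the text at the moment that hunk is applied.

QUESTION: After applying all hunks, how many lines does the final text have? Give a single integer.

Hunk 1: at line 5 remove [mxf,qdwkf] add [ivtz,gpivx] -> 10 lines: wcc jqui ahx gqnid bso zaecd ivtz gpivx zso qzfb
Hunk 2: at line 4 remove [zaecd] add [dcmv,hlrv] -> 11 lines: wcc jqui ahx gqnid bso dcmv hlrv ivtz gpivx zso qzfb
Hunk 3: at line 2 remove [gqnid,bso,dcmv] add [fwe,eaqg] -> 10 lines: wcc jqui ahx fwe eaqg hlrv ivtz gpivx zso qzfb
Hunk 4: at line 2 remove [ahx,fwe,eaqg] add [mljui,tnp] -> 9 lines: wcc jqui mljui tnp hlrv ivtz gpivx zso qzfb
Final line count: 9

Answer: 9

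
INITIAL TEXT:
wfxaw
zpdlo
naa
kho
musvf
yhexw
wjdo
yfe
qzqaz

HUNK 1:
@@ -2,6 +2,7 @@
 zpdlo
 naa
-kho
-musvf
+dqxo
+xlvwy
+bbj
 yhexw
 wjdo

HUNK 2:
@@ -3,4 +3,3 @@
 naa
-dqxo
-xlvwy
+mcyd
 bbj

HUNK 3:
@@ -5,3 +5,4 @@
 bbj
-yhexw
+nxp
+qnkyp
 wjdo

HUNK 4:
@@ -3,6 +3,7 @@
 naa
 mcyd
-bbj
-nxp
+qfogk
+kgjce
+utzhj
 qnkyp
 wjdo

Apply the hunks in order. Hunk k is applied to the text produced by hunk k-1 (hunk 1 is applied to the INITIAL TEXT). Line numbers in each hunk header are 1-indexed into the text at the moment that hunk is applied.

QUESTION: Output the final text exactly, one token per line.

Hunk 1: at line 2 remove [kho,musvf] add [dqxo,xlvwy,bbj] -> 10 lines: wfxaw zpdlo naa dqxo xlvwy bbj yhexw wjdo yfe qzqaz
Hunk 2: at line 3 remove [dqxo,xlvwy] add [mcyd] -> 9 lines: wfxaw zpdlo naa mcyd bbj yhexw wjdo yfe qzqaz
Hunk 3: at line 5 remove [yhexw] add [nxp,qnkyp] -> 10 lines: wfxaw zpdlo naa mcyd bbj nxp qnkyp wjdo yfe qzqaz
Hunk 4: at line 3 remove [bbj,nxp] add [qfogk,kgjce,utzhj] -> 11 lines: wfxaw zpdlo naa mcyd qfogk kgjce utzhj qnkyp wjdo yfe qzqaz

Answer: wfxaw
zpdlo
naa
mcyd
qfogk
kgjce
utzhj
qnkyp
wjdo
yfe
qzqaz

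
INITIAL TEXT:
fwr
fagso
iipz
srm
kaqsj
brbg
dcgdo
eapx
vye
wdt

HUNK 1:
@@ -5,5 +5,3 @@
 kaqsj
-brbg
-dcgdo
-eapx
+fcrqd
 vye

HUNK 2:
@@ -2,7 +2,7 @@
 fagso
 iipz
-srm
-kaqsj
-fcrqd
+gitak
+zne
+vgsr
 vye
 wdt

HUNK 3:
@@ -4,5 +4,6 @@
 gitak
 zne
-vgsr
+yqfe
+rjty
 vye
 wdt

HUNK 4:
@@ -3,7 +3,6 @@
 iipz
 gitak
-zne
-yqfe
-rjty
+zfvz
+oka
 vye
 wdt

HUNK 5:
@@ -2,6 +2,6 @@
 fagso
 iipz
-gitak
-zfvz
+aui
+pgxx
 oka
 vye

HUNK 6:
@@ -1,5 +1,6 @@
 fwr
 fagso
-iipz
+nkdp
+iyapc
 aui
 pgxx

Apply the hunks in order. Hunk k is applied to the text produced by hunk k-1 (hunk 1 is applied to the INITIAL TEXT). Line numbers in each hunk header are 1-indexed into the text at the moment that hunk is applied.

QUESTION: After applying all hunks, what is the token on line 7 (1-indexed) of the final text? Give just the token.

Answer: oka

Derivation:
Hunk 1: at line 5 remove [brbg,dcgdo,eapx] add [fcrqd] -> 8 lines: fwr fagso iipz srm kaqsj fcrqd vye wdt
Hunk 2: at line 2 remove [srm,kaqsj,fcrqd] add [gitak,zne,vgsr] -> 8 lines: fwr fagso iipz gitak zne vgsr vye wdt
Hunk 3: at line 4 remove [vgsr] add [yqfe,rjty] -> 9 lines: fwr fagso iipz gitak zne yqfe rjty vye wdt
Hunk 4: at line 3 remove [zne,yqfe,rjty] add [zfvz,oka] -> 8 lines: fwr fagso iipz gitak zfvz oka vye wdt
Hunk 5: at line 2 remove [gitak,zfvz] add [aui,pgxx] -> 8 lines: fwr fagso iipz aui pgxx oka vye wdt
Hunk 6: at line 1 remove [iipz] add [nkdp,iyapc] -> 9 lines: fwr fagso nkdp iyapc aui pgxx oka vye wdt
Final line 7: oka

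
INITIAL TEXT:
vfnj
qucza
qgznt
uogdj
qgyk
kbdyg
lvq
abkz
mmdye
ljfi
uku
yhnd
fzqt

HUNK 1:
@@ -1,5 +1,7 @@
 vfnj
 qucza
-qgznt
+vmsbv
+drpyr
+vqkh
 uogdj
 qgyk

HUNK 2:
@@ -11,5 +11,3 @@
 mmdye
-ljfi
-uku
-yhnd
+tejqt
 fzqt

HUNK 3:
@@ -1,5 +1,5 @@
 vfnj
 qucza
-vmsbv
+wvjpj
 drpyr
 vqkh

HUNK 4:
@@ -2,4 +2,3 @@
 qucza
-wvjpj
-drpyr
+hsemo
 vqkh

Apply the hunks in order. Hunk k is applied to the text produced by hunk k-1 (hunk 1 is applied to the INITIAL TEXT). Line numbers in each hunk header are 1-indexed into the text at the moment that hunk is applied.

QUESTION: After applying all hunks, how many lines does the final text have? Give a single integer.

Answer: 12

Derivation:
Hunk 1: at line 1 remove [qgznt] add [vmsbv,drpyr,vqkh] -> 15 lines: vfnj qucza vmsbv drpyr vqkh uogdj qgyk kbdyg lvq abkz mmdye ljfi uku yhnd fzqt
Hunk 2: at line 11 remove [ljfi,uku,yhnd] add [tejqt] -> 13 lines: vfnj qucza vmsbv drpyr vqkh uogdj qgyk kbdyg lvq abkz mmdye tejqt fzqt
Hunk 3: at line 1 remove [vmsbv] add [wvjpj] -> 13 lines: vfnj qucza wvjpj drpyr vqkh uogdj qgyk kbdyg lvq abkz mmdye tejqt fzqt
Hunk 4: at line 2 remove [wvjpj,drpyr] add [hsemo] -> 12 lines: vfnj qucza hsemo vqkh uogdj qgyk kbdyg lvq abkz mmdye tejqt fzqt
Final line count: 12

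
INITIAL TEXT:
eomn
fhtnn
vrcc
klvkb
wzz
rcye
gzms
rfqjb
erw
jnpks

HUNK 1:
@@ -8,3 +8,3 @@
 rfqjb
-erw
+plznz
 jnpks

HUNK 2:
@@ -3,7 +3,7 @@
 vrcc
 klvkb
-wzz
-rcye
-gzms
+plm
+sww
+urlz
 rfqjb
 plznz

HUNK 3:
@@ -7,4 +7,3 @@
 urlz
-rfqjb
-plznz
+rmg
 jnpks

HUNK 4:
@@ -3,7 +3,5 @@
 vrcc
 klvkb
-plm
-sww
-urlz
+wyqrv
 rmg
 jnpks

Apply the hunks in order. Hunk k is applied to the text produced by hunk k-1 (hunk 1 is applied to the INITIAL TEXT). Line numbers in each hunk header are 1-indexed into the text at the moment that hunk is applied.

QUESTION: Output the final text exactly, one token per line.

Answer: eomn
fhtnn
vrcc
klvkb
wyqrv
rmg
jnpks

Derivation:
Hunk 1: at line 8 remove [erw] add [plznz] -> 10 lines: eomn fhtnn vrcc klvkb wzz rcye gzms rfqjb plznz jnpks
Hunk 2: at line 3 remove [wzz,rcye,gzms] add [plm,sww,urlz] -> 10 lines: eomn fhtnn vrcc klvkb plm sww urlz rfqjb plznz jnpks
Hunk 3: at line 7 remove [rfqjb,plznz] add [rmg] -> 9 lines: eomn fhtnn vrcc klvkb plm sww urlz rmg jnpks
Hunk 4: at line 3 remove [plm,sww,urlz] add [wyqrv] -> 7 lines: eomn fhtnn vrcc klvkb wyqrv rmg jnpks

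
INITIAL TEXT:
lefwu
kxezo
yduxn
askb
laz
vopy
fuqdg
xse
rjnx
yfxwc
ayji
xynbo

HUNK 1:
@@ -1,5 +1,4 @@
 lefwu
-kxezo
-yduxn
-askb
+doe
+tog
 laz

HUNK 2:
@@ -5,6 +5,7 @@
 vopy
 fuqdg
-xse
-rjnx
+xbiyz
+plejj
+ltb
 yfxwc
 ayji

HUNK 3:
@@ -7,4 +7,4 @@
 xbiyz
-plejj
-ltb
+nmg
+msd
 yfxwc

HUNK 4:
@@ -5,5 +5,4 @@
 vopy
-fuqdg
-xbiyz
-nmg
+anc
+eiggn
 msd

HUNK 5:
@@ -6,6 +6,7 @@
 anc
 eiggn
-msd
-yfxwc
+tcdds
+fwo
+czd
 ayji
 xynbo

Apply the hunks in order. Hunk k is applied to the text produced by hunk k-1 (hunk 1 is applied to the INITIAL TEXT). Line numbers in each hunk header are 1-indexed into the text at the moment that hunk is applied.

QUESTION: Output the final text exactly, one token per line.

Hunk 1: at line 1 remove [kxezo,yduxn,askb] add [doe,tog] -> 11 lines: lefwu doe tog laz vopy fuqdg xse rjnx yfxwc ayji xynbo
Hunk 2: at line 5 remove [xse,rjnx] add [xbiyz,plejj,ltb] -> 12 lines: lefwu doe tog laz vopy fuqdg xbiyz plejj ltb yfxwc ayji xynbo
Hunk 3: at line 7 remove [plejj,ltb] add [nmg,msd] -> 12 lines: lefwu doe tog laz vopy fuqdg xbiyz nmg msd yfxwc ayji xynbo
Hunk 4: at line 5 remove [fuqdg,xbiyz,nmg] add [anc,eiggn] -> 11 lines: lefwu doe tog laz vopy anc eiggn msd yfxwc ayji xynbo
Hunk 5: at line 6 remove [msd,yfxwc] add [tcdds,fwo,czd] -> 12 lines: lefwu doe tog laz vopy anc eiggn tcdds fwo czd ayji xynbo

Answer: lefwu
doe
tog
laz
vopy
anc
eiggn
tcdds
fwo
czd
ayji
xynbo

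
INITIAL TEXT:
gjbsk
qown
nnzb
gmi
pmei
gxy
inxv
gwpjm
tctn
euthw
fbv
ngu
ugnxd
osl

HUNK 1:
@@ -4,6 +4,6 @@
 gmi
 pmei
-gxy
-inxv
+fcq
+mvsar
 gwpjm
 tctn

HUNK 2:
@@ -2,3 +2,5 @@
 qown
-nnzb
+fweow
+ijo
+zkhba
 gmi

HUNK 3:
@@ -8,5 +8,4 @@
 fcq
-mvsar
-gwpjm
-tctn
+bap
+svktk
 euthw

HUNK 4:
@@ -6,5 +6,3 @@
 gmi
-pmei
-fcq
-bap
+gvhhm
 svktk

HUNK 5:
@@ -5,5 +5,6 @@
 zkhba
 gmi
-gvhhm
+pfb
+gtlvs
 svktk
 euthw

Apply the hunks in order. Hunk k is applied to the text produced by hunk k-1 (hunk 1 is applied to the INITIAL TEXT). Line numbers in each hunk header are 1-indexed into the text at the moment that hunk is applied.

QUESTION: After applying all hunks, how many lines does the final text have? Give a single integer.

Hunk 1: at line 4 remove [gxy,inxv] add [fcq,mvsar] -> 14 lines: gjbsk qown nnzb gmi pmei fcq mvsar gwpjm tctn euthw fbv ngu ugnxd osl
Hunk 2: at line 2 remove [nnzb] add [fweow,ijo,zkhba] -> 16 lines: gjbsk qown fweow ijo zkhba gmi pmei fcq mvsar gwpjm tctn euthw fbv ngu ugnxd osl
Hunk 3: at line 8 remove [mvsar,gwpjm,tctn] add [bap,svktk] -> 15 lines: gjbsk qown fweow ijo zkhba gmi pmei fcq bap svktk euthw fbv ngu ugnxd osl
Hunk 4: at line 6 remove [pmei,fcq,bap] add [gvhhm] -> 13 lines: gjbsk qown fweow ijo zkhba gmi gvhhm svktk euthw fbv ngu ugnxd osl
Hunk 5: at line 5 remove [gvhhm] add [pfb,gtlvs] -> 14 lines: gjbsk qown fweow ijo zkhba gmi pfb gtlvs svktk euthw fbv ngu ugnxd osl
Final line count: 14

Answer: 14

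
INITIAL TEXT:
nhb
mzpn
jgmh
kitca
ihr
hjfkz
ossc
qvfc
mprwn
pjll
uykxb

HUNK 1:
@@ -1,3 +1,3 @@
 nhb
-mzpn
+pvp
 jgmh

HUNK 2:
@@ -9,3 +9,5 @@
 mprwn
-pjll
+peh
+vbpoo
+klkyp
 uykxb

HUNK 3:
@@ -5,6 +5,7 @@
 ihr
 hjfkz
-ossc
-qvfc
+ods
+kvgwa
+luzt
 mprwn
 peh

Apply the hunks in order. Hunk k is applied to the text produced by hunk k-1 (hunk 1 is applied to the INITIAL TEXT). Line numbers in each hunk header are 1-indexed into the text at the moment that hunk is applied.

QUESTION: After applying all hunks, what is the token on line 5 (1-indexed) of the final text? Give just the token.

Hunk 1: at line 1 remove [mzpn] add [pvp] -> 11 lines: nhb pvp jgmh kitca ihr hjfkz ossc qvfc mprwn pjll uykxb
Hunk 2: at line 9 remove [pjll] add [peh,vbpoo,klkyp] -> 13 lines: nhb pvp jgmh kitca ihr hjfkz ossc qvfc mprwn peh vbpoo klkyp uykxb
Hunk 3: at line 5 remove [ossc,qvfc] add [ods,kvgwa,luzt] -> 14 lines: nhb pvp jgmh kitca ihr hjfkz ods kvgwa luzt mprwn peh vbpoo klkyp uykxb
Final line 5: ihr

Answer: ihr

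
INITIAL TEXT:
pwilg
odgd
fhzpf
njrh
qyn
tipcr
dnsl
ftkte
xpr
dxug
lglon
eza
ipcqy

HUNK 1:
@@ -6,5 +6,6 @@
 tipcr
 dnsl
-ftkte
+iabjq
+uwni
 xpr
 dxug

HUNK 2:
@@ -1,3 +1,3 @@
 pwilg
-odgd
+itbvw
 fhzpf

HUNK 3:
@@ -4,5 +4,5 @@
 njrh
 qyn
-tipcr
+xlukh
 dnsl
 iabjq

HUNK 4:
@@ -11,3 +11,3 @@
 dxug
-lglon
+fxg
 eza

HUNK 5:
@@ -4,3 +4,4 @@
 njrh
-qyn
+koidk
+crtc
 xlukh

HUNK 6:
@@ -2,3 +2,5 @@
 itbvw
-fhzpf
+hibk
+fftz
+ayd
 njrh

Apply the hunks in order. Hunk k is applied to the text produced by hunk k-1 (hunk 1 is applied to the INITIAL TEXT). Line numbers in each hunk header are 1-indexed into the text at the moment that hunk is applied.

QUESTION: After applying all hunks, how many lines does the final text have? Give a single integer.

Answer: 17

Derivation:
Hunk 1: at line 6 remove [ftkte] add [iabjq,uwni] -> 14 lines: pwilg odgd fhzpf njrh qyn tipcr dnsl iabjq uwni xpr dxug lglon eza ipcqy
Hunk 2: at line 1 remove [odgd] add [itbvw] -> 14 lines: pwilg itbvw fhzpf njrh qyn tipcr dnsl iabjq uwni xpr dxug lglon eza ipcqy
Hunk 3: at line 4 remove [tipcr] add [xlukh] -> 14 lines: pwilg itbvw fhzpf njrh qyn xlukh dnsl iabjq uwni xpr dxug lglon eza ipcqy
Hunk 4: at line 11 remove [lglon] add [fxg] -> 14 lines: pwilg itbvw fhzpf njrh qyn xlukh dnsl iabjq uwni xpr dxug fxg eza ipcqy
Hunk 5: at line 4 remove [qyn] add [koidk,crtc] -> 15 lines: pwilg itbvw fhzpf njrh koidk crtc xlukh dnsl iabjq uwni xpr dxug fxg eza ipcqy
Hunk 6: at line 2 remove [fhzpf] add [hibk,fftz,ayd] -> 17 lines: pwilg itbvw hibk fftz ayd njrh koidk crtc xlukh dnsl iabjq uwni xpr dxug fxg eza ipcqy
Final line count: 17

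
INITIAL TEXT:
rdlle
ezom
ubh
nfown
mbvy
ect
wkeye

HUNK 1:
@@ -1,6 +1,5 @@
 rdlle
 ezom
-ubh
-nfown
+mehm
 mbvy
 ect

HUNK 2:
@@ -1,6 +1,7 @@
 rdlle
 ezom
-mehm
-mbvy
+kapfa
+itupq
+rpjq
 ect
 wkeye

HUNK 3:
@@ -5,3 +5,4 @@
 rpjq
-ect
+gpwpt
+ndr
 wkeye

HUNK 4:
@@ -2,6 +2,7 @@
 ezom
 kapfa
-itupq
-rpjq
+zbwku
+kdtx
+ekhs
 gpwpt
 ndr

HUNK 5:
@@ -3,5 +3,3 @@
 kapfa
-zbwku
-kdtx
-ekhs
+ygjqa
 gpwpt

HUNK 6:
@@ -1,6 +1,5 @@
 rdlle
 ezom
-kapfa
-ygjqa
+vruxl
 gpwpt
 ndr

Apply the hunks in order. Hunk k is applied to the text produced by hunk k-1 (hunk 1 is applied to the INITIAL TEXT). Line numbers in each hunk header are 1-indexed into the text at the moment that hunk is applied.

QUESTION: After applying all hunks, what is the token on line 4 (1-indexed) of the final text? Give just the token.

Hunk 1: at line 1 remove [ubh,nfown] add [mehm] -> 6 lines: rdlle ezom mehm mbvy ect wkeye
Hunk 2: at line 1 remove [mehm,mbvy] add [kapfa,itupq,rpjq] -> 7 lines: rdlle ezom kapfa itupq rpjq ect wkeye
Hunk 3: at line 5 remove [ect] add [gpwpt,ndr] -> 8 lines: rdlle ezom kapfa itupq rpjq gpwpt ndr wkeye
Hunk 4: at line 2 remove [itupq,rpjq] add [zbwku,kdtx,ekhs] -> 9 lines: rdlle ezom kapfa zbwku kdtx ekhs gpwpt ndr wkeye
Hunk 5: at line 3 remove [zbwku,kdtx,ekhs] add [ygjqa] -> 7 lines: rdlle ezom kapfa ygjqa gpwpt ndr wkeye
Hunk 6: at line 1 remove [kapfa,ygjqa] add [vruxl] -> 6 lines: rdlle ezom vruxl gpwpt ndr wkeye
Final line 4: gpwpt

Answer: gpwpt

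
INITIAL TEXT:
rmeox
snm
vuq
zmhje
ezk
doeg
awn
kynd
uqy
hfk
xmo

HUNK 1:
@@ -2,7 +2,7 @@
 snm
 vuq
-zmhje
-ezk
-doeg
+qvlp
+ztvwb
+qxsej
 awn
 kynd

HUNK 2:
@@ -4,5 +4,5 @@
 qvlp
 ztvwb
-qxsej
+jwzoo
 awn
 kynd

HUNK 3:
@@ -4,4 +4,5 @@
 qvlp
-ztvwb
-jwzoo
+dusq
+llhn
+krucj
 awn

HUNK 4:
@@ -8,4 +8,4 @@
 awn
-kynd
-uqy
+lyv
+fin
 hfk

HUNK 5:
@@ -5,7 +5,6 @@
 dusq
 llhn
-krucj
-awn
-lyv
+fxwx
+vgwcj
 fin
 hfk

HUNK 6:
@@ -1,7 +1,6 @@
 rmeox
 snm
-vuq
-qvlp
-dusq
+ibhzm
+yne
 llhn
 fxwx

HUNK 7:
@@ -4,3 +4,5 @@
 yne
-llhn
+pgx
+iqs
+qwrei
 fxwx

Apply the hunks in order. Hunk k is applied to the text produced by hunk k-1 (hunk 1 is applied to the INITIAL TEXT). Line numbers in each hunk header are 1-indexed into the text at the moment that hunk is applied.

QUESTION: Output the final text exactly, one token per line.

Answer: rmeox
snm
ibhzm
yne
pgx
iqs
qwrei
fxwx
vgwcj
fin
hfk
xmo

Derivation:
Hunk 1: at line 2 remove [zmhje,ezk,doeg] add [qvlp,ztvwb,qxsej] -> 11 lines: rmeox snm vuq qvlp ztvwb qxsej awn kynd uqy hfk xmo
Hunk 2: at line 4 remove [qxsej] add [jwzoo] -> 11 lines: rmeox snm vuq qvlp ztvwb jwzoo awn kynd uqy hfk xmo
Hunk 3: at line 4 remove [ztvwb,jwzoo] add [dusq,llhn,krucj] -> 12 lines: rmeox snm vuq qvlp dusq llhn krucj awn kynd uqy hfk xmo
Hunk 4: at line 8 remove [kynd,uqy] add [lyv,fin] -> 12 lines: rmeox snm vuq qvlp dusq llhn krucj awn lyv fin hfk xmo
Hunk 5: at line 5 remove [krucj,awn,lyv] add [fxwx,vgwcj] -> 11 lines: rmeox snm vuq qvlp dusq llhn fxwx vgwcj fin hfk xmo
Hunk 6: at line 1 remove [vuq,qvlp,dusq] add [ibhzm,yne] -> 10 lines: rmeox snm ibhzm yne llhn fxwx vgwcj fin hfk xmo
Hunk 7: at line 4 remove [llhn] add [pgx,iqs,qwrei] -> 12 lines: rmeox snm ibhzm yne pgx iqs qwrei fxwx vgwcj fin hfk xmo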